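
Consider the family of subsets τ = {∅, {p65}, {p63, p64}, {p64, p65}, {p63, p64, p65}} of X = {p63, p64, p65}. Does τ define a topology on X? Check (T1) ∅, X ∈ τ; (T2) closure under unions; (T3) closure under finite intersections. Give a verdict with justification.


τ is NOT a topology on X.

Axiom (T1): ∅ ∈ τ? Yes; X ∈ τ? Yes.
Axiom (T2/T3): check pairwise unions and intersections of members of τ.
Counterexample for (T3): {p63, p64} ∩ {p64, p65} = {p64} ∉ τ. Therefore τ is NOT a topology.


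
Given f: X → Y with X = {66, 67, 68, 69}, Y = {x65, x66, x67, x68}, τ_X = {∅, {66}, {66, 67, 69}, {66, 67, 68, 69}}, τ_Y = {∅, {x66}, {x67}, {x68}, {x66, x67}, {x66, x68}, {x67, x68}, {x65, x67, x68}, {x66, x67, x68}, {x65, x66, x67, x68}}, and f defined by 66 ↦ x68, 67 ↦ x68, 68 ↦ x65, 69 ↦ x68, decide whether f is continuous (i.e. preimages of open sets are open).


f IS continuous.

Compute f^{-1}(U) for each U ∈ τ_Y:
  U = ∅: f^{-1}(U) = ∅ ∈ τ_X ✓.
  U = {x66}: f^{-1}(U) = ∅ ∈ τ_X ✓.
  U = {x67}: f^{-1}(U) = ∅ ∈ τ_X ✓.
  U = {x68}: f^{-1}(U) = {66, 67, 69} ∈ τ_X ✓.
  U = {x66, x67}: f^{-1}(U) = ∅ ∈ τ_X ✓.
  U = {x66, x68}: f^{-1}(U) = {66, 67, 69} ∈ τ_X ✓.
  U = {x67, x68}: f^{-1}(U) = {66, 67, 69} ∈ τ_X ✓.
  U = {x65, x67, x68}: f^{-1}(U) = {66, 67, 68, 69} ∈ τ_X ✓.
  U = {x66, x67, x68}: f^{-1}(U) = {66, 67, 69} ∈ τ_X ✓.
  U = {x65, x66, x67, x68}: f^{-1}(U) = {66, 67, 68, 69} ∈ τ_X ✓.
Every preimage lies in τ_X, so f IS continuous.


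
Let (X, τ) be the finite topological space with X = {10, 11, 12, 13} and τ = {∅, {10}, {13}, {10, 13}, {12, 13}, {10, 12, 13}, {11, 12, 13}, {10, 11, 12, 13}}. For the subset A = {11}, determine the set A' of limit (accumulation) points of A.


A' = ∅

For each x ∈ X, list the open sets U ∈ τ with x ∈ U, then check whether U ∩ (A ∖ {x}) ≠ ∅ for every such U.
  x = 10: open {10} ∋ x has {10} ∩ (A ∖ {10}) = ∅, so x is NOT a limit point.
  x = 11: open {11, 12, 13} ∋ x has {11, 12, 13} ∩ (A ∖ {11}) = ∅, so x is NOT a limit point.
  x = 12: open {12, 13} ∋ x has {12, 13} ∩ (A ∖ {12}) = ∅, so x is NOT a limit point.
  x = 13: open {13} ∋ x has {13} ∩ (A ∖ {13}) = ∅, so x is NOT a limit point.
Collecting: A' = ∅.


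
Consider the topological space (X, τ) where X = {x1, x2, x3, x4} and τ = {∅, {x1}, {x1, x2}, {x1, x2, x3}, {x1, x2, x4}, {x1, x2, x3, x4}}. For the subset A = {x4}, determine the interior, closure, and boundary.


int(A) = ∅, cl(A) = {x4}, ∂A = {x4}.

Closed sets in (X, τ) are complements of opens:
  closed(X, τ) = {∅, {x3}, {x4}, {x3, x4}, {x2, x3, x4}, {x1, x2, x3, x4}}.
int(A) = ⋃ {U ∈ τ : U ⊆ A}. Opens contained in A: ∅.
Taking the union of these: int(A) = ∅.
cl(A) = ⋂ {C closed : A ⊆ C}. Closed sets containing A: {x4}, {x3, x4}, {x2, x3, x4}, {x1, x2, x3, x4}.
Intersecting these: cl(A) = {x4}.
∂A = cl(A) ∖ int(A) = {x4} ∖ ∅ = {x4}.


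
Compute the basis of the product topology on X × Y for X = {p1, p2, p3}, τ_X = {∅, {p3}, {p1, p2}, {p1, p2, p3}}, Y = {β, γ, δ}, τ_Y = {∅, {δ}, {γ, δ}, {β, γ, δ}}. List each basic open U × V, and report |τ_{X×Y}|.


Basis B = {∅ × ∅, {p3} × {δ}, {p1, p2} × {δ}, {p3} × {γ, δ}, {p1, p2, p3} × {δ}, {p3} × {β, γ, δ}, {p1, p2} × {γ, δ}, {p1, p2} × {β, γ, δ}, {p1, p2, p3} × {γ, δ}, {p1, p2, p3} × {β, γ, δ}}; |τ_{X×Y}| = 16.

Enumerate products U × V with U ∈ τ_X, V ∈ τ_Y (deduplicated):
  ∅ × ∅ = {} (∅)
  {p3} × {δ} = {(p3,δ)}
  {p1, p2} × {δ} = {(p1,δ), (p2,δ)}
  {p3} × {γ, δ} = {(p3,γ), (p3,δ)}
  {p1, p2, p3} × {δ} = {(p1,δ), (p2,δ), (p3,δ)}
  {p3} × {β, γ, δ} = {(p3,β), (p3,γ), (p3,δ)}
  {p1, p2} × {γ, δ} = {(p1,γ), (p1,δ), (p2,γ), (p2,δ)}
  {p1, p2} × {β, γ, δ} = {(p1,β), (p1,γ), (p1,δ), (p2,β), (p2,γ), (p2,δ)}
  {p1, p2, p3} × {γ, δ} = {(p1,γ), (p1,δ), (p2,γ), (p2,δ), (p3,γ), (p3,δ)}
  {p1, p2, p3} × {β, γ, δ} = {(p1,β), (p1,γ), (p1,δ), (p2,β), (p2,γ), (p2,δ), (p3,β), (p3,γ), (p3,δ)}
These 10 distinct sets form the basis B.
Close under arbitrary unions to get τ_{X×Y}; counting gives |τ_{X×Y}| = 16.


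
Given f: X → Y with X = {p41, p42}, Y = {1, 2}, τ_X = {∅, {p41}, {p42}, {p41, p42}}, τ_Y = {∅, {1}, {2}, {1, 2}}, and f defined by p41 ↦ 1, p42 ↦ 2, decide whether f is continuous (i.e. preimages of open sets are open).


f IS continuous.

Compute f^{-1}(U) for each U ∈ τ_Y:
  U = ∅: f^{-1}(U) = ∅ ∈ τ_X ✓.
  U = {1}: f^{-1}(U) = {p41} ∈ τ_X ✓.
  U = {2}: f^{-1}(U) = {p42} ∈ τ_X ✓.
  U = {1, 2}: f^{-1}(U) = {p41, p42} ∈ τ_X ✓.
Every preimage lies in τ_X, so f IS continuous.


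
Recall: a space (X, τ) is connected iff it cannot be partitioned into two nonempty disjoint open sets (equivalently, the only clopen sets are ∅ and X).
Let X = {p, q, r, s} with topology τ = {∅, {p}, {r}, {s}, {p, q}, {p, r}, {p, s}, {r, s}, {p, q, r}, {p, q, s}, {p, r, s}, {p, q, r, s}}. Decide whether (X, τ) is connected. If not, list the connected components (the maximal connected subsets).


(X, τ) is disconnected; components = [{r}, {s}, {p, q}].

Find clopen sets (U ∈ τ with X ∖ U ∈ τ):
  U = ∅, X ∖ U = {p, q, r, s} — both open, so U is clopen.
  U = {r}, X ∖ U = {p, q, s} — both open, so U is clopen.
  U = {s}, X ∖ U = {p, q, r} — both open, so U is clopen.
  U = {p, q}, X ∖ U = {r, s} — both open, so U is clopen.
  U = {r, s}, X ∖ U = {p, q} — both open, so U is clopen.
  U = {p, q, r}, X ∖ U = {s} — both open, so U is clopen.
  U = {p, q, s}, X ∖ U = {r} — both open, so U is clopen.
  U = {p, q, r, s}, X ∖ U = ∅ — both open, so U is clopen.
Nontrivial clopen(s) exist: e.g. {r}. So (X, τ) is disconnected.
Compute connected components by grouping points that agree on all clopens:
  component: {r}
  component: {s}
  component: {p, q}


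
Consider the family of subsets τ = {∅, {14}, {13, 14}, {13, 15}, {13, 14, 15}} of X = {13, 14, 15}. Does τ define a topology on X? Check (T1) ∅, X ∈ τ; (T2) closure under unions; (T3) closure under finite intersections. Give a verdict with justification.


τ is NOT a topology on X.

Axiom (T1): ∅ ∈ τ? Yes; X ∈ τ? Yes.
Axiom (T2/T3): check pairwise unions and intersections of members of τ.
Counterexample for (T3): {13, 14} ∩ {13, 15} = {13} ∉ τ. Therefore τ is NOT a topology.


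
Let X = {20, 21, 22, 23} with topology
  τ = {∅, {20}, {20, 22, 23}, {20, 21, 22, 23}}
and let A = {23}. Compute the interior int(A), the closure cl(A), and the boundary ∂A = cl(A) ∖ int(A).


int(A) = ∅, cl(A) = {21, 22, 23}, ∂A = {21, 22, 23}.

Closed sets in (X, τ) are complements of opens:
  closed(X, τ) = {∅, {21}, {21, 22, 23}, {20, 21, 22, 23}}.
int(A) = ⋃ {U ∈ τ : U ⊆ A}. Opens contained in A: ∅.
Taking the union of these: int(A) = ∅.
cl(A) = ⋂ {C closed : A ⊆ C}. Closed sets containing A: {21, 22, 23}, {20, 21, 22, 23}.
Intersecting these: cl(A) = {21, 22, 23}.
∂A = cl(A) ∖ int(A) = {21, 22, 23} ∖ ∅ = {21, 22, 23}.


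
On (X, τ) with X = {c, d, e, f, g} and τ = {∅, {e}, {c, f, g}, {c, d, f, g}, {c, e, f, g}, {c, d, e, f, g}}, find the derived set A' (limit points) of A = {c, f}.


A' = {c, d, f, g}

For each x ∈ X, list the open sets U ∈ τ with x ∈ U, then check whether U ∩ (A ∖ {x}) ≠ ∅ for every such U.
  x = c: opens ∋ x are {c, f, g}, {c, d, f, g}, {c, e, f, g}, {c, d, e, f, g}; each meets A ∖ {c}, so x IS a limit point.
  x = d: opens ∋ x are {c, d, f, g}, {c, d, e, f, g}; each meets A ∖ {d}, so x IS a limit point.
  x = e: open {e} ∋ x has {e} ∩ (A ∖ {e}) = ∅, so x is NOT a limit point.
  x = f: opens ∋ x are {c, f, g}, {c, d, f, g}, {c, e, f, g}, {c, d, e, f, g}; each meets A ∖ {f}, so x IS a limit point.
  x = g: opens ∋ x are {c, f, g}, {c, d, f, g}, {c, e, f, g}, {c, d, e, f, g}; each meets A ∖ {g}, so x IS a limit point.
Collecting: A' = {c, d, f, g}.


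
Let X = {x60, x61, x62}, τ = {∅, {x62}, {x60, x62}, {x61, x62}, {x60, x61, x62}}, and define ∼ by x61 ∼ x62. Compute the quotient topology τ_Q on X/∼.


X/∼ = {[x60], [x61=x62]}; |τ_Q| = 3.

Equivalence classes: [x60], [x61=x62].
Quotient map π: X → X/∼ sends x60 ↦ [x60], x61 ↦ [x61=x62], x62 ↦ [x61=x62].
For each subset V ⊆ X/∼, compute π^{-1}(V) ⊆ X and check whether π^{-1}(V) ∈ τ. V is open in τ_Q iff π^{-1}(V) ∈ τ.
  V = {}: π^{-1}(V) = ∅ ∈ τ ✓.
  V = {[x60]}: π^{-1}(V) = {x60} ∉ τ ✗.
  V = {[x61=x62]}: π^{-1}(V) = {x61, x62} ∈ τ ✓.
  V = {[x60], [x61=x62]}: π^{-1}(V) = {x60, x61, x62} ∈ τ ✓.
Open sets in the quotient: τ_Q = {{}, {[x61=x62]}, {[x60], [x61=x62]}} (3 elements).


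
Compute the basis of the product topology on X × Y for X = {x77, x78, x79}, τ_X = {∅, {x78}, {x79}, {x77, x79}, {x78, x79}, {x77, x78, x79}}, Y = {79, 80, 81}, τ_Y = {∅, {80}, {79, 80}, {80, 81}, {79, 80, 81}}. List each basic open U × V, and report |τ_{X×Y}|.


Basis B = {∅ × ∅, {x78} × {80}, {x79} × {80}, {x77, x79} × {80}, {x78} × {79, 80}, {x78} × {80, 81}, {x78, x79} × {80}, {x79} × {79, 80}, {x79} × {80, 81}, {x77, x78, x79} × {80}, {x78} × {79, 80, 81}, {x79} × {79, 80, 81}, {x77, x79} × {79, 80}, {x77, x79} × {80, 81}, {x78, x79} × {79, 80}, {x78, x79} × {80, 81}, {x77, x79} × {79, 80, 81}, {x77, x78, x79} × {79, 80}, {x77, x78, x79} × {80, 81}, {x78, x79} × {79, 80, 81}, {x77, x78, x79} × {79, 80, 81}}; |τ_{X×Y}| = 70.

Enumerate products U × V with U ∈ τ_X, V ∈ τ_Y (deduplicated):
  ∅ × ∅ = {} (∅)
  {x78} × {80} = {(x78,80)}
  {x79} × {80} = {(x79,80)}
  {x77, x79} × {80} = {(x77,80), (x79,80)}
  {x78} × {79, 80} = {(x78,79), (x78,80)}
  {x78} × {80, 81} = {(x78,80), (x78,81)}
  {x78, x79} × {80} = {(x78,80), (x79,80)}
  {x79} × {79, 80} = {(x79,79), (x79,80)}
  {x79} × {80, 81} = {(x79,80), (x79,81)}
  {x77, x78, x79} × {80} = {(x77,80), (x78,80), (x79,80)}
  {x78} × {79, 80, 81} = {(x78,79), (x78,80), (x78,81)}
  {x79} × {79, 80, 81} = {(x79,79), (x79,80), (x79,81)}
  {x77, x79} × {79, 80} = {(x77,79), (x77,80), (x79,79), (x79,80)}
  {x77, x79} × {80, 81} = {(x77,80), (x77,81), (x79,80), (x79,81)}
  {x78, x79} × {79, 80} = {(x78,79), (x78,80), (x79,79), (x79,80)}
  {x78, x79} × {80, 81} = {(x78,80), (x78,81), (x79,80), (x79,81)}
  {x77, x79} × {79, 80, 81} = {(x77,79), (x77,80), (x77,81), (x79,79), (x79,80), (x79,81)}
  {x77, x78, x79} × {79, 80} = {(x77,79), (x77,80), (x78,79), (x78,80), (x79,79), (x79,80)}
  {x77, x78, x79} × {80, 81} = {(x77,80), (x77,81), (x78,80), (x78,81), (x79,80), (x79,81)}
  {x78, x79} × {79, 80, 81} = {(x78,79), (x78,80), (x78,81), (x79,79), (x79,80), (x79,81)}
  {x77, x78, x79} × {79, 80, 81} = {(x77,79), (x77,80), (x77,81), (x78,79), (x78,80), (x78,81), (x79,79), (x79,80), (x79,81)}
These 21 distinct sets form the basis B.
Close under arbitrary unions to get τ_{X×Y}; counting gives |τ_{X×Y}| = 70.


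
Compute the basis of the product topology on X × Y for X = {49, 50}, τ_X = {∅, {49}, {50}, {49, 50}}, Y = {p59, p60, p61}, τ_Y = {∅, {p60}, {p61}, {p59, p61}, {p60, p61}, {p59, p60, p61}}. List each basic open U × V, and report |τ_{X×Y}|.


Basis B = {∅ × ∅, {49} × {p60}, {49} × {p61}, {50} × {p60}, {50} × {p61}, {49} × {p59, p61}, {49} × {p60, p61}, {49, 50} × {p60}, {49, 50} × {p61}, {50} × {p59, p61}, {50} × {p60, p61}, {49} × {p59, p60, p61}, {50} × {p59, p60, p61}, {49, 50} × {p59, p61}, {49, 50} × {p60, p61}, {49, 50} × {p59, p60, p61}}; |τ_{X×Y}| = 36.

Enumerate products U × V with U ∈ τ_X, V ∈ τ_Y (deduplicated):
  ∅ × ∅ = {} (∅)
  {49} × {p60} = {(49,p60)}
  {49} × {p61} = {(49,p61)}
  {50} × {p60} = {(50,p60)}
  {50} × {p61} = {(50,p61)}
  {49} × {p59, p61} = {(49,p59), (49,p61)}
  {49} × {p60, p61} = {(49,p60), (49,p61)}
  {49, 50} × {p60} = {(49,p60), (50,p60)}
  {49, 50} × {p61} = {(49,p61), (50,p61)}
  {50} × {p59, p61} = {(50,p59), (50,p61)}
  {50} × {p60, p61} = {(50,p60), (50,p61)}
  {49} × {p59, p60, p61} = {(49,p59), (49,p60), (49,p61)}
  {50} × {p59, p60, p61} = {(50,p59), (50,p60), (50,p61)}
  {49, 50} × {p59, p61} = {(49,p59), (49,p61), (50,p59), (50,p61)}
  {49, 50} × {p60, p61} = {(49,p60), (49,p61), (50,p60), (50,p61)}
  {49, 50} × {p59, p60, p61} = {(49,p59), (49,p60), (49,p61), (50,p59), (50,p60), (50,p61)}
These 16 distinct sets form the basis B.
Close under arbitrary unions to get τ_{X×Y}; counting gives |τ_{X×Y}| = 36.


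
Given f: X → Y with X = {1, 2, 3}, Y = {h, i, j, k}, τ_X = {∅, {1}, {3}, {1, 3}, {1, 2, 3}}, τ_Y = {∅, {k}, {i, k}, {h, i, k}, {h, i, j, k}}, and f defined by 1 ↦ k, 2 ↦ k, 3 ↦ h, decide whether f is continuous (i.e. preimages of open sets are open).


f is NOT continuous.

Compute f^{-1}(U) for each U ∈ τ_Y:
  U = ∅: f^{-1}(U) = ∅ ∈ τ_X ✓.
  U = {k}: f^{-1}(U) = {1, 2} ∉ τ_X ✗.
  U = {i, k}: f^{-1}(U) = {1, 2} ∉ τ_X ✗.
  U = {h, i, k}: f^{-1}(U) = {1, 2, 3} ∈ τ_X ✓.
  U = {h, i, j, k}: f^{-1}(U) = {1, 2, 3} ∈ τ_X ✓.
Found U = {k} with f^{-1}(U) = {1, 2} not in τ_X. Therefore f is NOT continuous.


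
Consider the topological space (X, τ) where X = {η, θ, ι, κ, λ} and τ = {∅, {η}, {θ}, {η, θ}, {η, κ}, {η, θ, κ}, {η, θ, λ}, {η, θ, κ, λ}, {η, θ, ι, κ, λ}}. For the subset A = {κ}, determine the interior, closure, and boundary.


int(A) = ∅, cl(A) = {ι, κ}, ∂A = {ι, κ}.

Closed sets in (X, τ) are complements of opens:
  closed(X, τ) = {∅, {ι}, {ι, κ}, {ι, λ}, {θ, ι, λ}, {ι, κ, λ}, {η, ι, κ, λ}, {θ, ι, κ, λ}, {η, θ, ι, κ, λ}}.
int(A) = ⋃ {U ∈ τ : U ⊆ A}. Opens contained in A: ∅.
Taking the union of these: int(A) = ∅.
cl(A) = ⋂ {C closed : A ⊆ C}. Closed sets containing A: {ι, κ}, {ι, κ, λ}, {η, ι, κ, λ}, {θ, ι, κ, λ}, {η, θ, ι, κ, λ}.
Intersecting these: cl(A) = {ι, κ}.
∂A = cl(A) ∖ int(A) = {ι, κ} ∖ ∅ = {ι, κ}.


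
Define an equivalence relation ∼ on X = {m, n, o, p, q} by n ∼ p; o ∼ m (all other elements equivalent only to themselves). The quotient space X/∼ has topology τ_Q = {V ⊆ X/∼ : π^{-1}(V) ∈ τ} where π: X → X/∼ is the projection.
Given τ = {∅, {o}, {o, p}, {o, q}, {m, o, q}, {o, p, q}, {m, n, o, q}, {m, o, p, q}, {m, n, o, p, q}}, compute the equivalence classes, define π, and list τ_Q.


X/∼ = {[m=o], [n=p], [q]}; |τ_Q| = 3.

Equivalence classes: [m=o], [n=p], [q].
Quotient map π: X → X/∼ sends m ↦ [m=o], n ↦ [n=p], o ↦ [m=o], p ↦ [n=p], q ↦ [q].
For each subset V ⊆ X/∼, compute π^{-1}(V) ⊆ X and check whether π^{-1}(V) ∈ τ. V is open in τ_Q iff π^{-1}(V) ∈ τ.
  V = {}: π^{-1}(V) = ∅ ∈ τ ✓.
  V = {[m=o]}: π^{-1}(V) = {m, o} ∉ τ ✗.
  V = {[n=p]}: π^{-1}(V) = {n, p} ∉ τ ✗.
  V = {[m=o], [n=p]}: π^{-1}(V) = {m, n, o, p} ∉ τ ✗.
  V = {[q]}: π^{-1}(V) = {q} ∉ τ ✗.
  V = {[m=o], [q]}: π^{-1}(V) = {m, o, q} ∈ τ ✓.
  V = {[n=p], [q]}: π^{-1}(V) = {n, p, q} ∉ τ ✗.
  V = {[m=o], [n=p], [q]}: π^{-1}(V) = {m, n, o, p, q} ∈ τ ✓.
Open sets in the quotient: τ_Q = {{}, {[m=o], [q]}, {[m=o], [n=p], [q]}} (3 elements).


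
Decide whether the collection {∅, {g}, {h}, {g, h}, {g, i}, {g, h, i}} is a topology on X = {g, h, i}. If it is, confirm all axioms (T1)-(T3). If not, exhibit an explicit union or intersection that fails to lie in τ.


τ IS a topology on X.

Axiom (T1): ∅ ∈ τ? Yes; X ∈ τ? Yes.
Axiom (T2/T3): check pairwise unions and intersections of members of τ.
All pairwise intersections and unions checked — each lies in τ. Therefore τ satisfies (T1), (T2), (T3): it IS a topology on X.


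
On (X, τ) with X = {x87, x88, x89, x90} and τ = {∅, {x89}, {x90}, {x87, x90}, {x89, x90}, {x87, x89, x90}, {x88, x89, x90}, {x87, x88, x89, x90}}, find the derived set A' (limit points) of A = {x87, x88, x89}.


A' = {x88}

For each x ∈ X, list the open sets U ∈ τ with x ∈ U, then check whether U ∩ (A ∖ {x}) ≠ ∅ for every such U.
  x = x87: open {x87, x90} ∋ x has {x87, x90} ∩ (A ∖ {x87}) = ∅, so x is NOT a limit point.
  x = x88: opens ∋ x are {x88, x89, x90}, {x87, x88, x89, x90}; each meets A ∖ {x88}, so x IS a limit point.
  x = x89: open {x89} ∋ x has {x89} ∩ (A ∖ {x89}) = ∅, so x is NOT a limit point.
  x = x90: open {x90} ∋ x has {x90} ∩ (A ∖ {x90}) = ∅, so x is NOT a limit point.
Collecting: A' = {x88}.


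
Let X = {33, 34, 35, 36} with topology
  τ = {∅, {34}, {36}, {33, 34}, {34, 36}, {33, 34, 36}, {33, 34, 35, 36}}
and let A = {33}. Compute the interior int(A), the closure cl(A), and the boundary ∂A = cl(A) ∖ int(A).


int(A) = ∅, cl(A) = {33, 35}, ∂A = {33, 35}.

Closed sets in (X, τ) are complements of opens:
  closed(X, τ) = {∅, {35}, {33, 35}, {35, 36}, {33, 34, 35}, {33, 35, 36}, {33, 34, 35, 36}}.
int(A) = ⋃ {U ∈ τ : U ⊆ A}. Opens contained in A: ∅.
Taking the union of these: int(A) = ∅.
cl(A) = ⋂ {C closed : A ⊆ C}. Closed sets containing A: {33, 35}, {33, 34, 35}, {33, 35, 36}, {33, 34, 35, 36}.
Intersecting these: cl(A) = {33, 35}.
∂A = cl(A) ∖ int(A) = {33, 35} ∖ ∅ = {33, 35}.


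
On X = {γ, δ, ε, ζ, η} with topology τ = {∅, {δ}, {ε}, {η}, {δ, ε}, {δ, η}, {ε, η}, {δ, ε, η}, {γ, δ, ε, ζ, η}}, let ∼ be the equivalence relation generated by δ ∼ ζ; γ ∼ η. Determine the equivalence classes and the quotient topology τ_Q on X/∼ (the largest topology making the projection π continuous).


X/∼ = {[γ=η], [δ=ζ], [ε]}; |τ_Q| = 3.

Equivalence classes: [γ=η], [δ=ζ], [ε].
Quotient map π: X → X/∼ sends γ ↦ [γ=η], δ ↦ [δ=ζ], ε ↦ [ε], ζ ↦ [δ=ζ], η ↦ [γ=η].
For each subset V ⊆ X/∼, compute π^{-1}(V) ⊆ X and check whether π^{-1}(V) ∈ τ. V is open in τ_Q iff π^{-1}(V) ∈ τ.
  V = {}: π^{-1}(V) = ∅ ∈ τ ✓.
  V = {[γ=η]}: π^{-1}(V) = {γ, η} ∉ τ ✗.
  V = {[δ=ζ]}: π^{-1}(V) = {δ, ζ} ∉ τ ✗.
  V = {[γ=η], [δ=ζ]}: π^{-1}(V) = {γ, δ, ζ, η} ∉ τ ✗.
  V = {[ε]}: π^{-1}(V) = {ε} ∈ τ ✓.
  V = {[γ=η], [ε]}: π^{-1}(V) = {γ, ε, η} ∉ τ ✗.
  V = {[δ=ζ], [ε]}: π^{-1}(V) = {δ, ε, ζ} ∉ τ ✗.
  V = {[γ=η], [δ=ζ], [ε]}: π^{-1}(V) = {γ, δ, ε, ζ, η} ∈ τ ✓.
Open sets in the quotient: τ_Q = {{}, {[ε]}, {[γ=η], [δ=ζ], [ε]}} (3 elements).


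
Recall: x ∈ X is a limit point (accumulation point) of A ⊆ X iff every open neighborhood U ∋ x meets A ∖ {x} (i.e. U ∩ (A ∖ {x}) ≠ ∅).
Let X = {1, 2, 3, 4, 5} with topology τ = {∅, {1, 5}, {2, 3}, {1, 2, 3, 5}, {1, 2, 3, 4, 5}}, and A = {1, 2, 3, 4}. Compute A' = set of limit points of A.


A' = {2, 3, 4, 5}

For each x ∈ X, list the open sets U ∈ τ with x ∈ U, then check whether U ∩ (A ∖ {x}) ≠ ∅ for every such U.
  x = 1: open {1, 5} ∋ x has {1, 5} ∩ (A ∖ {1}) = ∅, so x is NOT a limit point.
  x = 2: opens ∋ x are {2, 3}, {1, 2, 3, 5}, {1, 2, 3, 4, 5}; each meets A ∖ {2}, so x IS a limit point.
  x = 3: opens ∋ x are {2, 3}, {1, 2, 3, 5}, {1, 2, 3, 4, 5}; each meets A ∖ {3}, so x IS a limit point.
  x = 4: opens ∋ x are {1, 2, 3, 4, 5}; each meets A ∖ {4}, so x IS a limit point.
  x = 5: opens ∋ x are {1, 5}, {1, 2, 3, 5}, {1, 2, 3, 4, 5}; each meets A ∖ {5}, so x IS a limit point.
Collecting: A' = {2, 3, 4, 5}.


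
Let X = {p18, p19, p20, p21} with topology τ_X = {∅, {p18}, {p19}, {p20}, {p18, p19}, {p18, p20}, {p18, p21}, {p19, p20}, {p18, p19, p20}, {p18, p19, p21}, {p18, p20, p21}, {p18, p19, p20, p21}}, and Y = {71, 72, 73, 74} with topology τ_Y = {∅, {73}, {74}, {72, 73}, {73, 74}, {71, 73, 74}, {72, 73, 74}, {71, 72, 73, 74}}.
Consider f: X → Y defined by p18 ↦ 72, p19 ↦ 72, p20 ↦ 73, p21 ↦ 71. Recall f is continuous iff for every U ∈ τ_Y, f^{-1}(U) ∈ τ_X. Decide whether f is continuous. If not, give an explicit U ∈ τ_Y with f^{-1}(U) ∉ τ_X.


f is NOT continuous.

Compute f^{-1}(U) for each U ∈ τ_Y:
  U = ∅: f^{-1}(U) = ∅ ∈ τ_X ✓.
  U = {73}: f^{-1}(U) = {p20} ∈ τ_X ✓.
  U = {74}: f^{-1}(U) = ∅ ∈ τ_X ✓.
  U = {72, 73}: f^{-1}(U) = {p18, p19, p20} ∈ τ_X ✓.
  U = {73, 74}: f^{-1}(U) = {p20} ∈ τ_X ✓.
  U = {71, 73, 74}: f^{-1}(U) = {p20, p21} ∉ τ_X ✗.
  U = {72, 73, 74}: f^{-1}(U) = {p18, p19, p20} ∈ τ_X ✓.
  U = {71, 72, 73, 74}: f^{-1}(U) = {p18, p19, p20, p21} ∈ τ_X ✓.
Found U = {71, 73, 74} with f^{-1}(U) = {p20, p21} not in τ_X. Therefore f is NOT continuous.


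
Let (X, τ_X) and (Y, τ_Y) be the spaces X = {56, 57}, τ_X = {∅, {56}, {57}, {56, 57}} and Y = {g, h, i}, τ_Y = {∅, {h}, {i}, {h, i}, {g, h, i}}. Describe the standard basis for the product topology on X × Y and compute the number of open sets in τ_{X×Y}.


Basis B = {∅ × ∅, {56} × {h}, {56} × {i}, {57} × {h}, {57} × {i}, {56} × {h, i}, {56, 57} × {h}, {56, 57} × {i}, {57} × {h, i}, {56} × {g, h, i}, {57} × {g, h, i}, {56, 57} × {h, i}, {56, 57} × {g, h, i}}; |τ_{X×Y}| = 25.

Enumerate products U × V with U ∈ τ_X, V ∈ τ_Y (deduplicated):
  ∅ × ∅ = {} (∅)
  {56} × {h} = {(56,h)}
  {56} × {i} = {(56,i)}
  {57} × {h} = {(57,h)}
  {57} × {i} = {(57,i)}
  {56} × {h, i} = {(56,h), (56,i)}
  {56, 57} × {h} = {(56,h), (57,h)}
  {56, 57} × {i} = {(56,i), (57,i)}
  {57} × {h, i} = {(57,h), (57,i)}
  {56} × {g, h, i} = {(56,g), (56,h), (56,i)}
  {57} × {g, h, i} = {(57,g), (57,h), (57,i)}
  {56, 57} × {h, i} = {(56,h), (56,i), (57,h), (57,i)}
  {56, 57} × {g, h, i} = {(56,g), (56,h), (56,i), (57,g), (57,h), (57,i)}
These 13 distinct sets form the basis B.
Close under arbitrary unions to get τ_{X×Y}; counting gives |τ_{X×Y}| = 25.


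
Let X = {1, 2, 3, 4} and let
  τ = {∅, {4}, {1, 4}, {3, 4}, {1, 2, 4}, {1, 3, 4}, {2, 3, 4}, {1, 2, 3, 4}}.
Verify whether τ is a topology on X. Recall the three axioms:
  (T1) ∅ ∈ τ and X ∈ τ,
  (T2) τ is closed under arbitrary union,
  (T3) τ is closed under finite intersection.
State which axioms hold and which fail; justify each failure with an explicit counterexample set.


τ is NOT a topology on X.

Axiom (T1): ∅ ∈ τ? Yes; X ∈ τ? Yes.
Axiom (T2/T3): check pairwise unions and intersections of members of τ.
Counterexample for (T3): {1, 2, 4} ∩ {2, 3, 4} = {2, 4} ∉ τ. Therefore τ is NOT a topology.


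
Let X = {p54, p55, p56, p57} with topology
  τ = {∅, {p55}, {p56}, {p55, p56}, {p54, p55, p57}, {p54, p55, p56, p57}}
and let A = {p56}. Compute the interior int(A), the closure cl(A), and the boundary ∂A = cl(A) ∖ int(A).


int(A) = {p56}, cl(A) = {p56}, ∂A = ∅.

Closed sets in (X, τ) are complements of opens:
  closed(X, τ) = {∅, {p56}, {p54, p57}, {p54, p55, p57}, {p54, p56, p57}, {p54, p55, p56, p57}}.
int(A) = ⋃ {U ∈ τ : U ⊆ A}. Opens contained in A: ∅, {p56}.
Taking the union of these: int(A) = {p56}.
cl(A) = ⋂ {C closed : A ⊆ C}. Closed sets containing A: {p56}, {p54, p56, p57}, {p54, p55, p56, p57}.
Intersecting these: cl(A) = {p56}.
∂A = cl(A) ∖ int(A) = {p56} ∖ {p56} = ∅.


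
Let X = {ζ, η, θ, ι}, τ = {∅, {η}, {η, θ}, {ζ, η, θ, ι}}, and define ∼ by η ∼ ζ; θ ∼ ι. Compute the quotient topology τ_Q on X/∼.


X/∼ = {[ζ=η], [θ=ι]}; |τ_Q| = 2.

Equivalence classes: [ζ=η], [θ=ι].
Quotient map π: X → X/∼ sends ζ ↦ [ζ=η], η ↦ [ζ=η], θ ↦ [θ=ι], ι ↦ [θ=ι].
For each subset V ⊆ X/∼, compute π^{-1}(V) ⊆ X and check whether π^{-1}(V) ∈ τ. V is open in τ_Q iff π^{-1}(V) ∈ τ.
  V = {}: π^{-1}(V) = ∅ ∈ τ ✓.
  V = {[ζ=η]}: π^{-1}(V) = {ζ, η} ∉ τ ✗.
  V = {[θ=ι]}: π^{-1}(V) = {θ, ι} ∉ τ ✗.
  V = {[ζ=η], [θ=ι]}: π^{-1}(V) = {ζ, η, θ, ι} ∈ τ ✓.
Open sets in the quotient: τ_Q = {{}, {[ζ=η], [θ=ι]}} (2 elements).


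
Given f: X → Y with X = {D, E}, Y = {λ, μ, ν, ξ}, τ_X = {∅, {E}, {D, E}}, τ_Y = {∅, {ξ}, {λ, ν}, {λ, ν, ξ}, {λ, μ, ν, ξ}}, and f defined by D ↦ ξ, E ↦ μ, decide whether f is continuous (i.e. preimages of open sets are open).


f is NOT continuous.

Compute f^{-1}(U) for each U ∈ τ_Y:
  U = ∅: f^{-1}(U) = ∅ ∈ τ_X ✓.
  U = {ξ}: f^{-1}(U) = {D} ∉ τ_X ✗.
  U = {λ, ν}: f^{-1}(U) = ∅ ∈ τ_X ✓.
  U = {λ, ν, ξ}: f^{-1}(U) = {D} ∉ τ_X ✗.
  U = {λ, μ, ν, ξ}: f^{-1}(U) = {D, E} ∈ τ_X ✓.
Found U = {ξ} with f^{-1}(U) = {D} not in τ_X. Therefore f is NOT continuous.


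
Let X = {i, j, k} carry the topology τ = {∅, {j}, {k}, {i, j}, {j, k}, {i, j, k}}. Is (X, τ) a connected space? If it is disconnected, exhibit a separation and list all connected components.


(X, τ) is disconnected; components = [{k}, {i, j}].

Find clopen sets (U ∈ τ with X ∖ U ∈ τ):
  U = ∅, X ∖ U = {i, j, k} — both open, so U is clopen.
  U = {k}, X ∖ U = {i, j} — both open, so U is clopen.
  U = {i, j}, X ∖ U = {k} — both open, so U is clopen.
  U = {i, j, k}, X ∖ U = ∅ — both open, so U is clopen.
Nontrivial clopen(s) exist: e.g. {i, j}. So (X, τ) is disconnected.
Compute connected components by grouping points that agree on all clopens:
  component: {k}
  component: {i, j}


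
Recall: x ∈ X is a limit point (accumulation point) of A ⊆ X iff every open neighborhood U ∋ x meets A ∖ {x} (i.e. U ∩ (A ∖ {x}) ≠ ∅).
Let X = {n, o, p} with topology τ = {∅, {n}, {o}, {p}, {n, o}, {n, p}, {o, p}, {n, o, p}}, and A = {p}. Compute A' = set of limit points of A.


A' = ∅

For each x ∈ X, list the open sets U ∈ τ with x ∈ U, then check whether U ∩ (A ∖ {x}) ≠ ∅ for every such U.
  x = n: open {n} ∋ x has {n} ∩ (A ∖ {n}) = ∅, so x is NOT a limit point.
  x = o: open {o} ∋ x has {o} ∩ (A ∖ {o}) = ∅, so x is NOT a limit point.
  x = p: open {p} ∋ x has {p} ∩ (A ∖ {p}) = ∅, so x is NOT a limit point.
Collecting: A' = ∅.


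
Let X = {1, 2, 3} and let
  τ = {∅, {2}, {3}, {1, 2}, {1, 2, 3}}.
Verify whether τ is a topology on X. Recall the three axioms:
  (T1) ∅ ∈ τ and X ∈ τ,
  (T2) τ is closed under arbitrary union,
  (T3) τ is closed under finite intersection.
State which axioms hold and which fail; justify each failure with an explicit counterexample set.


τ is NOT a topology on X.

Axiom (T1): ∅ ∈ τ? Yes; X ∈ τ? Yes.
Axiom (T2/T3): check pairwise unions and intersections of members of τ.
Counterexample for (T2): {2} ∪ {3} = {2, 3} ∉ τ. Therefore τ is NOT a topology.


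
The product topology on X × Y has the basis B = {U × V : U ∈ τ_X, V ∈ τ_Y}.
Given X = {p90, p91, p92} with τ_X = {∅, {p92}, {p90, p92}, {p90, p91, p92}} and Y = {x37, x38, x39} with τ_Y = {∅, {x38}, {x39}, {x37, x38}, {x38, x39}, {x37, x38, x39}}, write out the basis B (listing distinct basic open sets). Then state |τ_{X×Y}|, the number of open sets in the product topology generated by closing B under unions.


Basis B = {∅ × ∅, {p92} × {x38}, {p92} × {x39}, {p90, p92} × {x38}, {p90, p92} × {x39}, {p92} × {x37, x38}, {p92} × {x38, x39}, {p90, p91, p92} × {x38}, {p90, p91, p92} × {x39}, {p92} × {x37, x38, x39}, {p90, p92} × {x37, x38}, {p90, p92} × {x38, x39}, {p90, p92} × {x37, x38, x39}, {p90, p91, p92} × {x37, x38}, {p90, p91, p92} × {x38, x39}, {p90, p91, p92} × {x37, x38, x39}}; |τ_{X×Y}| = 40.

Enumerate products U × V with U ∈ τ_X, V ∈ τ_Y (deduplicated):
  ∅ × ∅ = {} (∅)
  {p92} × {x38} = {(p92,x38)}
  {p92} × {x39} = {(p92,x39)}
  {p90, p92} × {x38} = {(p90,x38), (p92,x38)}
  {p90, p92} × {x39} = {(p90,x39), (p92,x39)}
  {p92} × {x37, x38} = {(p92,x37), (p92,x38)}
  {p92} × {x38, x39} = {(p92,x38), (p92,x39)}
  {p90, p91, p92} × {x38} = {(p90,x38), (p91,x38), (p92,x38)}
  {p90, p91, p92} × {x39} = {(p90,x39), (p91,x39), (p92,x39)}
  {p92} × {x37, x38, x39} = {(p92,x37), (p92,x38), (p92,x39)}
  {p90, p92} × {x37, x38} = {(p90,x37), (p90,x38), (p92,x37), (p92,x38)}
  {p90, p92} × {x38, x39} = {(p90,x38), (p90,x39), (p92,x38), (p92,x39)}
  {p90, p92} × {x37, x38, x39} = {(p90,x37), (p90,x38), (p90,x39), (p92,x37), (p92,x38), (p92,x39)}
  {p90, p91, p92} × {x37, x38} = {(p90,x37), (p90,x38), (p91,x37), (p91,x38), (p92,x37), (p92,x38)}
  {p90, p91, p92} × {x38, x39} = {(p90,x38), (p90,x39), (p91,x38), (p91,x39), (p92,x38), (p92,x39)}
  {p90, p91, p92} × {x37, x38, x39} = {(p90,x37), (p90,x38), (p90,x39), (p91,x37), (p91,x38), (p91,x39), (p92,x37), (p92,x38), (p92,x39)}
These 16 distinct sets form the basis B.
Close under arbitrary unions to get τ_{X×Y}; counting gives |τ_{X×Y}| = 40.


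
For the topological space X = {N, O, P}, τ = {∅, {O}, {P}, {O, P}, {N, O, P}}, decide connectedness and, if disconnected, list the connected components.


(X, τ) is connected.

Find clopen sets (U ∈ τ with X ∖ U ∈ τ):
  U = ∅, X ∖ U = {N, O, P} — both open, so U is clopen.
  U = {N, O, P}, X ∖ U = ∅ — both open, so U is clopen.
Only trivial clopens (∅ and X) exist, so (X, τ) is connected.
Compute connected components by grouping points that agree on all clopens:
  component: {N, O, P}


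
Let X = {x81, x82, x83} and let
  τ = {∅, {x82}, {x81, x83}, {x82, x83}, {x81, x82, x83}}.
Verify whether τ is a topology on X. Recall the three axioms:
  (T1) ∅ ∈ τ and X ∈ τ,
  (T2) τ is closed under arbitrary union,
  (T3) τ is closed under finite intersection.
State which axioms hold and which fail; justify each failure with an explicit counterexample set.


τ is NOT a topology on X.

Axiom (T1): ∅ ∈ τ? Yes; X ∈ τ? Yes.
Axiom (T2/T3): check pairwise unions and intersections of members of τ.
Counterexample for (T3): {x81, x83} ∩ {x82, x83} = {x83} ∉ τ. Therefore τ is NOT a topology.


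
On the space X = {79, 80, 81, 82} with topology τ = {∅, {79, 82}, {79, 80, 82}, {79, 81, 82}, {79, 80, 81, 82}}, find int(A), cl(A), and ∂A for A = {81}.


int(A) = ∅, cl(A) = {81}, ∂A = {81}.

Closed sets in (X, τ) are complements of opens:
  closed(X, τ) = {∅, {80}, {81}, {80, 81}, {79, 80, 81, 82}}.
int(A) = ⋃ {U ∈ τ : U ⊆ A}. Opens contained in A: ∅.
Taking the union of these: int(A) = ∅.
cl(A) = ⋂ {C closed : A ⊆ C}. Closed sets containing A: {81}, {80, 81}, {79, 80, 81, 82}.
Intersecting these: cl(A) = {81}.
∂A = cl(A) ∖ int(A) = {81} ∖ ∅ = {81}.


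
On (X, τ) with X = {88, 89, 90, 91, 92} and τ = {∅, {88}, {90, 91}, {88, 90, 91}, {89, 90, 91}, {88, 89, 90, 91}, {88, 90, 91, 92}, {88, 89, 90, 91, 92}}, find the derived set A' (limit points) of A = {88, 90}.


A' = {89, 91, 92}

For each x ∈ X, list the open sets U ∈ τ with x ∈ U, then check whether U ∩ (A ∖ {x}) ≠ ∅ for every such U.
  x = 88: open {88} ∋ x has {88} ∩ (A ∖ {88}) = ∅, so x is NOT a limit point.
  x = 89: opens ∋ x are {89, 90, 91}, {88, 89, 90, 91}, {88, 89, 90, 91, 92}; each meets A ∖ {89}, so x IS a limit point.
  x = 90: open {90, 91} ∋ x has {90, 91} ∩ (A ∖ {90}) = ∅, so x is NOT a limit point.
  x = 91: opens ∋ x are {90, 91}, {88, 90, 91}, {89, 90, 91}, {88, 89, 90, 91}, {88, 90, 91, 92}, {88, 89, 90, 91, 92}; each meets A ∖ {91}, so x IS a limit point.
  x = 92: opens ∋ x are {88, 90, 91, 92}, {88, 89, 90, 91, 92}; each meets A ∖ {92}, so x IS a limit point.
Collecting: A' = {89, 91, 92}.


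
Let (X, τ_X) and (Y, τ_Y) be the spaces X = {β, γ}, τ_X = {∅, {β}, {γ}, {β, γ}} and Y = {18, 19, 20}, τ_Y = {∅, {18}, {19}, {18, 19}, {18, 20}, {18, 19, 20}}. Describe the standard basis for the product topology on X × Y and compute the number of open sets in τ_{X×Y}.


Basis B = {∅ × ∅, {β} × {18}, {β} × {19}, {γ} × {18}, {γ} × {19}, {β} × {18, 19}, {β} × {18, 20}, {β, γ} × {18}, {β, γ} × {19}, {γ} × {18, 19}, {γ} × {18, 20}, {β} × {18, 19, 20}, {γ} × {18, 19, 20}, {β, γ} × {18, 19}, {β, γ} × {18, 20}, {β, γ} × {18, 19, 20}}; |τ_{X×Y}| = 36.

Enumerate products U × V with U ∈ τ_X, V ∈ τ_Y (deduplicated):
  ∅ × ∅ = {} (∅)
  {β} × {18} = {(β,18)}
  {β} × {19} = {(β,19)}
  {γ} × {18} = {(γ,18)}
  {γ} × {19} = {(γ,19)}
  {β} × {18, 19} = {(β,18), (β,19)}
  {β} × {18, 20} = {(β,18), (β,20)}
  {β, γ} × {18} = {(β,18), (γ,18)}
  {β, γ} × {19} = {(β,19), (γ,19)}
  {γ} × {18, 19} = {(γ,18), (γ,19)}
  {γ} × {18, 20} = {(γ,18), (γ,20)}
  {β} × {18, 19, 20} = {(β,18), (β,19), (β,20)}
  {γ} × {18, 19, 20} = {(γ,18), (γ,19), (γ,20)}
  {β, γ} × {18, 19} = {(β,18), (β,19), (γ,18), (γ,19)}
  {β, γ} × {18, 20} = {(β,18), (β,20), (γ,18), (γ,20)}
  {β, γ} × {18, 19, 20} = {(β,18), (β,19), (β,20), (γ,18), (γ,19), (γ,20)}
These 16 distinct sets form the basis B.
Close under arbitrary unions to get τ_{X×Y}; counting gives |τ_{X×Y}| = 36.


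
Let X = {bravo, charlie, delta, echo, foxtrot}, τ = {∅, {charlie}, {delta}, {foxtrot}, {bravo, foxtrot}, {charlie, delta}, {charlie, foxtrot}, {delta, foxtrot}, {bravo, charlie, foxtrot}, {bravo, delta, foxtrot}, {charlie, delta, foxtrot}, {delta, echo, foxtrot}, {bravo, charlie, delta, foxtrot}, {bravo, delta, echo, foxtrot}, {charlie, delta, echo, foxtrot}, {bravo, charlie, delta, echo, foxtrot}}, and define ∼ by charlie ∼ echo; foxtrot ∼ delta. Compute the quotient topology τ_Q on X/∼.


X/∼ = {[bravo], [charlie=echo], [delta=foxtrot]}; |τ_Q| = 5.

Equivalence classes: [bravo], [charlie=echo], [delta=foxtrot].
Quotient map π: X → X/∼ sends bravo ↦ [bravo], charlie ↦ [charlie=echo], delta ↦ [delta=foxtrot], echo ↦ [charlie=echo], foxtrot ↦ [delta=foxtrot].
For each subset V ⊆ X/∼, compute π^{-1}(V) ⊆ X and check whether π^{-1}(V) ∈ τ. V is open in τ_Q iff π^{-1}(V) ∈ τ.
  V = {}: π^{-1}(V) = ∅ ∈ τ ✓.
  V = {[bravo]}: π^{-1}(V) = {bravo} ∉ τ ✗.
  V = {[charlie=echo]}: π^{-1}(V) = {charlie, echo} ∉ τ ✗.
  V = {[bravo], [charlie=echo]}: π^{-1}(V) = {bravo, charlie, echo} ∉ τ ✗.
  V = {[delta=foxtrot]}: π^{-1}(V) = {delta, foxtrot} ∈ τ ✓.
  V = {[bravo], [delta=foxtrot]}: π^{-1}(V) = {bravo, delta, foxtrot} ∈ τ ✓.
  V = {[charlie=echo], [delta=foxtrot]}: π^{-1}(V) = {charlie, delta, echo, foxtrot} ∈ τ ✓.
  V = {[bravo], [charlie=echo], [delta=foxtrot]}: π^{-1}(V) = {bravo, charlie, delta, echo, foxtrot} ∈ τ ✓.
Open sets in the quotient: τ_Q = {{}, {[delta=foxtrot]}, {[bravo], [delta=foxtrot]}, {[charlie=echo], [delta=foxtrot]}, {[bravo], [charlie=echo], [delta=foxtrot]}} (5 elements).


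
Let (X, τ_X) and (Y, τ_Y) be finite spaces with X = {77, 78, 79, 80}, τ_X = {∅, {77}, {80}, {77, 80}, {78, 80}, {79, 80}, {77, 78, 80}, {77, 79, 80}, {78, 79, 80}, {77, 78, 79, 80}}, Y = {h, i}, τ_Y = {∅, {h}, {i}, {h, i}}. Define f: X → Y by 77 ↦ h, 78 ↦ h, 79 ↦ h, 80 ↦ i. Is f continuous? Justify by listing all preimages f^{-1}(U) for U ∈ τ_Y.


f is NOT continuous.

Compute f^{-1}(U) for each U ∈ τ_Y:
  U = ∅: f^{-1}(U) = ∅ ∈ τ_X ✓.
  U = {h}: f^{-1}(U) = {77, 78, 79} ∉ τ_X ✗.
  U = {i}: f^{-1}(U) = {80} ∈ τ_X ✓.
  U = {h, i}: f^{-1}(U) = {77, 78, 79, 80} ∈ τ_X ✓.
Found U = {h} with f^{-1}(U) = {77, 78, 79} not in τ_X. Therefore f is NOT continuous.


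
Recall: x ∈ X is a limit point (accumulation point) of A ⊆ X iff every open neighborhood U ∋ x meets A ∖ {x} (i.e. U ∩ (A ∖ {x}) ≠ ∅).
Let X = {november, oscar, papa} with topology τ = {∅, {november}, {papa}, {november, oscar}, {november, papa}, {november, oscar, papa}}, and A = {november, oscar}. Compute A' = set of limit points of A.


A' = {oscar}

For each x ∈ X, list the open sets U ∈ τ with x ∈ U, then check whether U ∩ (A ∖ {x}) ≠ ∅ for every such U.
  x = november: open {november} ∋ x has {november} ∩ (A ∖ {november}) = ∅, so x is NOT a limit point.
  x = oscar: opens ∋ x are {november, oscar}, {november, oscar, papa}; each meets A ∖ {oscar}, so x IS a limit point.
  x = papa: open {papa} ∋ x has {papa} ∩ (A ∖ {papa}) = ∅, so x is NOT a limit point.
Collecting: A' = {oscar}.


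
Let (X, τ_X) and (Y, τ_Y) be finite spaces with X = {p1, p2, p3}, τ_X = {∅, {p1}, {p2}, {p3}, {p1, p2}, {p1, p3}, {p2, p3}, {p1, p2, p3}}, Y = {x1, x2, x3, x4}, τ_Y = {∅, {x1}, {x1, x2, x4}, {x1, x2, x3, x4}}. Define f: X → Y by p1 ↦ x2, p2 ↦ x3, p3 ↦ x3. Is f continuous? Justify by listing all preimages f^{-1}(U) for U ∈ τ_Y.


f IS continuous.

Compute f^{-1}(U) for each U ∈ τ_Y:
  U = ∅: f^{-1}(U) = ∅ ∈ τ_X ✓.
  U = {x1}: f^{-1}(U) = ∅ ∈ τ_X ✓.
  U = {x1, x2, x4}: f^{-1}(U) = {p1} ∈ τ_X ✓.
  U = {x1, x2, x3, x4}: f^{-1}(U) = {p1, p2, p3} ∈ τ_X ✓.
Every preimage lies in τ_X, so f IS continuous.


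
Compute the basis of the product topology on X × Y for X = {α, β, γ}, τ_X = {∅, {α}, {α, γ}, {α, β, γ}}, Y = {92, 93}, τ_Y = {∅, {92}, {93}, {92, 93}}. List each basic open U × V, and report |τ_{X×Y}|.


Basis B = {∅ × ∅, {α} × {92}, {α} × {93}, {α} × {92, 93}, {α, γ} × {92}, {α, γ} × {93}, {α, β, γ} × {92}, {α, β, γ} × {93}, {α, γ} × {92, 93}, {α, β, γ} × {92, 93}}; |τ_{X×Y}| = 16.

Enumerate products U × V with U ∈ τ_X, V ∈ τ_Y (deduplicated):
  ∅ × ∅ = {} (∅)
  {α} × {92} = {(α,92)}
  {α} × {93} = {(α,93)}
  {α} × {92, 93} = {(α,92), (α,93)}
  {α, γ} × {92} = {(α,92), (γ,92)}
  {α, γ} × {93} = {(α,93), (γ,93)}
  {α, β, γ} × {92} = {(α,92), (β,92), (γ,92)}
  {α, β, γ} × {93} = {(α,93), (β,93), (γ,93)}
  {α, γ} × {92, 93} = {(α,92), (α,93), (γ,92), (γ,93)}
  {α, β, γ} × {92, 93} = {(α,92), (α,93), (β,92), (β,93), (γ,92), (γ,93)}
These 10 distinct sets form the basis B.
Close under arbitrary unions to get τ_{X×Y}; counting gives |τ_{X×Y}| = 16.


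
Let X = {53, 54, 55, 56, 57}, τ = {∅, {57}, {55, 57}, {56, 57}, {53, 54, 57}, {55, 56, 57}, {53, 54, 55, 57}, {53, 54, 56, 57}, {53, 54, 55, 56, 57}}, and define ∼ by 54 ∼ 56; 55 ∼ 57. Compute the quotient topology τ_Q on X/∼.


X/∼ = {[53], [54=56], [55=57]}; |τ_Q| = 3.

Equivalence classes: [53], [54=56], [55=57].
Quotient map π: X → X/∼ sends 53 ↦ [53], 54 ↦ [54=56], 55 ↦ [55=57], 56 ↦ [54=56], 57 ↦ [55=57].
For each subset V ⊆ X/∼, compute π^{-1}(V) ⊆ X and check whether π^{-1}(V) ∈ τ. V is open in τ_Q iff π^{-1}(V) ∈ τ.
  V = {}: π^{-1}(V) = ∅ ∈ τ ✓.
  V = {[53]}: π^{-1}(V) = {53} ∉ τ ✗.
  V = {[54=56]}: π^{-1}(V) = {54, 56} ∉ τ ✗.
  V = {[53], [54=56]}: π^{-1}(V) = {53, 54, 56} ∉ τ ✗.
  V = {[55=57]}: π^{-1}(V) = {55, 57} ∈ τ ✓.
  V = {[53], [55=57]}: π^{-1}(V) = {53, 55, 57} ∉ τ ✗.
  V = {[54=56], [55=57]}: π^{-1}(V) = {54, 55, 56, 57} ∉ τ ✗.
  V = {[53], [54=56], [55=57]}: π^{-1}(V) = {53, 54, 55, 56, 57} ∈ τ ✓.
Open sets in the quotient: τ_Q = {{}, {[55=57]}, {[53], [54=56], [55=57]}} (3 elements).


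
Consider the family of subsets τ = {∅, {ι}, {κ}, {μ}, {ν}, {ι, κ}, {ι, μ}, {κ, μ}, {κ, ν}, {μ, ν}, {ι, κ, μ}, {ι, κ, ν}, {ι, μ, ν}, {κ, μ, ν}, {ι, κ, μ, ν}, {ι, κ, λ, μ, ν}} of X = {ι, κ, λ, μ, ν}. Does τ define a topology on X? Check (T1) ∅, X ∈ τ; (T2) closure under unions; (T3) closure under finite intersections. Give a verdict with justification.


τ is NOT a topology on X.

Axiom (T1): ∅ ∈ τ? Yes; X ∈ τ? Yes.
Axiom (T2/T3): check pairwise unions and intersections of members of τ.
Counterexample for (T2): {ι} ∪ {ν} = {ι, ν} ∉ τ. Therefore τ is NOT a topology.


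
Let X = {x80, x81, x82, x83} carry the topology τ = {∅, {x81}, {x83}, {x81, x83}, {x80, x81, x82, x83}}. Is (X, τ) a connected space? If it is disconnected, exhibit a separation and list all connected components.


(X, τ) is connected.

Find clopen sets (U ∈ τ with X ∖ U ∈ τ):
  U = ∅, X ∖ U = {x80, x81, x82, x83} — both open, so U is clopen.
  U = {x80, x81, x82, x83}, X ∖ U = ∅ — both open, so U is clopen.
Only trivial clopens (∅ and X) exist, so (X, τ) is connected.
Compute connected components by grouping points that agree on all clopens:
  component: {x80, x81, x82, x83}
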